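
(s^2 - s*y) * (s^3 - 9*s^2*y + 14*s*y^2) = s^5 - 10*s^4*y + 23*s^3*y^2 - 14*s^2*y^3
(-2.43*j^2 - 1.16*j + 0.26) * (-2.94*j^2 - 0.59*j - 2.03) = 7.1442*j^4 + 4.8441*j^3 + 4.8529*j^2 + 2.2014*j - 0.5278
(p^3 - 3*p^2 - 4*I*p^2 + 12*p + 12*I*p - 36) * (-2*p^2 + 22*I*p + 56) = -2*p^5 + 6*p^4 + 30*I*p^4 + 120*p^3 - 90*I*p^3 - 360*p^2 + 40*I*p^2 + 672*p - 120*I*p - 2016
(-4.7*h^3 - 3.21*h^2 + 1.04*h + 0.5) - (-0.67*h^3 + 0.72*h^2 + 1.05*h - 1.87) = -4.03*h^3 - 3.93*h^2 - 0.01*h + 2.37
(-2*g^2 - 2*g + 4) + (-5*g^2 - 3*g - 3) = -7*g^2 - 5*g + 1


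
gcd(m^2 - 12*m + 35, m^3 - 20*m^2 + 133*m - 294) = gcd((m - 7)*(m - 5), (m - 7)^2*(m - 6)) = m - 7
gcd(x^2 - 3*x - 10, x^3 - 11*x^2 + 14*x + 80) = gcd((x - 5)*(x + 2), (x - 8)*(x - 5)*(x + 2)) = x^2 - 3*x - 10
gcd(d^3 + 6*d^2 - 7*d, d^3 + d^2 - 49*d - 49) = d + 7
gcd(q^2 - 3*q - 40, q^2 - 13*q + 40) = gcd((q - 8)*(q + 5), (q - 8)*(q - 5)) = q - 8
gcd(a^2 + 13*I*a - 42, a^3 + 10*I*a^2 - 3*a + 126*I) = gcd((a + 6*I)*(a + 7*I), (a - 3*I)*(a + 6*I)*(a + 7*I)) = a^2 + 13*I*a - 42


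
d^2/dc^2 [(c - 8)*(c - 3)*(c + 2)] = 6*c - 18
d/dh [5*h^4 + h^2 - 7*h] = 20*h^3 + 2*h - 7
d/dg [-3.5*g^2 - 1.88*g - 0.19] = -7.0*g - 1.88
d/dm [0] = 0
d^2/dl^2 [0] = 0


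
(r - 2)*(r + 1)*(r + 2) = r^3 + r^2 - 4*r - 4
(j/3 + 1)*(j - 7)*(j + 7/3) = j^3/3 - 5*j^2/9 - 91*j/9 - 49/3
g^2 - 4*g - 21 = (g - 7)*(g + 3)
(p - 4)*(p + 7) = p^2 + 3*p - 28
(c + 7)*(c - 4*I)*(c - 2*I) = c^3 + 7*c^2 - 6*I*c^2 - 8*c - 42*I*c - 56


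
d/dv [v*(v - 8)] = 2*v - 8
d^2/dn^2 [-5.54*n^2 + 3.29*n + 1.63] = -11.0800000000000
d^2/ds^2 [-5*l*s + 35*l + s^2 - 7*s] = 2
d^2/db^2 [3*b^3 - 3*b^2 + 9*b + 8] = 18*b - 6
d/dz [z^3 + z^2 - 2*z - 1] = 3*z^2 + 2*z - 2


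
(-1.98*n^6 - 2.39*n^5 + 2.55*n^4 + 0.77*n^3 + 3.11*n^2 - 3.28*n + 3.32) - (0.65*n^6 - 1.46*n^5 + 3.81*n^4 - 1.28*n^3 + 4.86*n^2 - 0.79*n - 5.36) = -2.63*n^6 - 0.93*n^5 - 1.26*n^4 + 2.05*n^3 - 1.75*n^2 - 2.49*n + 8.68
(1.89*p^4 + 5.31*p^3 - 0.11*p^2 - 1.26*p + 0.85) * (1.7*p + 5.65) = 3.213*p^5 + 19.7055*p^4 + 29.8145*p^3 - 2.7635*p^2 - 5.674*p + 4.8025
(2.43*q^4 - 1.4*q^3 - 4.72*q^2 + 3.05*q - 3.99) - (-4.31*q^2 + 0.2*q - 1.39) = 2.43*q^4 - 1.4*q^3 - 0.41*q^2 + 2.85*q - 2.6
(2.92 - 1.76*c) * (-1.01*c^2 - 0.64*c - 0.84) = 1.7776*c^3 - 1.8228*c^2 - 0.3904*c - 2.4528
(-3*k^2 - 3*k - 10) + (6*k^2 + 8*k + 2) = 3*k^2 + 5*k - 8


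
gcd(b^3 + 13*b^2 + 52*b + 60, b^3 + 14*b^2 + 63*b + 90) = b^2 + 11*b + 30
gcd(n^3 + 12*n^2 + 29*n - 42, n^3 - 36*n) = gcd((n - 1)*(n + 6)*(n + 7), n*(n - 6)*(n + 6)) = n + 6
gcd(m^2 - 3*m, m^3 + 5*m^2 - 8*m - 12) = 1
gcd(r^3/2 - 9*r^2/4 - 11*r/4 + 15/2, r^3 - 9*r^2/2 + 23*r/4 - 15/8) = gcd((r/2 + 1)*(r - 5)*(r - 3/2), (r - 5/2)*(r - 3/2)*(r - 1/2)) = r - 3/2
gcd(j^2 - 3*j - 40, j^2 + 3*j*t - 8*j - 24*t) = j - 8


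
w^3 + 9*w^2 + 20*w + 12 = (w + 1)*(w + 2)*(w + 6)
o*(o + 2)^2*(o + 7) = o^4 + 11*o^3 + 32*o^2 + 28*o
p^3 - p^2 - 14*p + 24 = (p - 3)*(p - 2)*(p + 4)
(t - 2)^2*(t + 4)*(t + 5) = t^4 + 5*t^3 - 12*t^2 - 44*t + 80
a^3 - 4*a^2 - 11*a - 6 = (a - 6)*(a + 1)^2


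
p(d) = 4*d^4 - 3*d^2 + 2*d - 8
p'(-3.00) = -412.00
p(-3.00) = 283.00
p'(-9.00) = -11608.00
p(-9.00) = 25975.00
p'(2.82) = 343.89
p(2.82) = 226.75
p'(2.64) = 280.56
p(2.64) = 170.67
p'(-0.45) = 3.24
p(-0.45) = -9.34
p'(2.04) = 125.59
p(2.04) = 52.87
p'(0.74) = 4.04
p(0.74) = -6.96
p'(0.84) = 6.44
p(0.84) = -6.45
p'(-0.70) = 0.71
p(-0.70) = -9.91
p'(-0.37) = 3.41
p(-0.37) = -9.08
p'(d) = 16*d^3 - 6*d + 2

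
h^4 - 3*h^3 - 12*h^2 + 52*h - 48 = (h - 3)*(h - 2)^2*(h + 4)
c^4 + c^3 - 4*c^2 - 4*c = c*(c - 2)*(c + 1)*(c + 2)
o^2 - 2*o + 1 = (o - 1)^2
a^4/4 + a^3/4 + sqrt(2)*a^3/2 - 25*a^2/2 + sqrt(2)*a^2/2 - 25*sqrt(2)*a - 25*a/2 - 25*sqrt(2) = (a/2 + 1/2)*(a/2 + sqrt(2))*(a - 5*sqrt(2))*(a + 5*sqrt(2))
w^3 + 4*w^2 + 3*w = w*(w + 1)*(w + 3)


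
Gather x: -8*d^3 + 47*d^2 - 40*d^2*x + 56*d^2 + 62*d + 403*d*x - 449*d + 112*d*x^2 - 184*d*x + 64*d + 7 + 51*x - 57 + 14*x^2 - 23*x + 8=-8*d^3 + 103*d^2 - 323*d + x^2*(112*d + 14) + x*(-40*d^2 + 219*d + 28) - 42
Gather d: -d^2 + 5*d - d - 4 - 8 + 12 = -d^2 + 4*d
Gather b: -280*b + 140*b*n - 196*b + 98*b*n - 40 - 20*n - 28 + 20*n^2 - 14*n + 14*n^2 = b*(238*n - 476) + 34*n^2 - 34*n - 68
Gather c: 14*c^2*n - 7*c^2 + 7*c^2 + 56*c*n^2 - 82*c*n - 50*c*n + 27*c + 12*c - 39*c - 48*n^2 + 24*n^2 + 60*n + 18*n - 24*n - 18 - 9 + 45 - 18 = 14*c^2*n + c*(56*n^2 - 132*n) - 24*n^2 + 54*n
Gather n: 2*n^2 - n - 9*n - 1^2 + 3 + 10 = 2*n^2 - 10*n + 12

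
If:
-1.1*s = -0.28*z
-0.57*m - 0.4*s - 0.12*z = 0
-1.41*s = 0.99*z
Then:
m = 0.00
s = 0.00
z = 0.00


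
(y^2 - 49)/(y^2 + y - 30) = (y^2 - 49)/(y^2 + y - 30)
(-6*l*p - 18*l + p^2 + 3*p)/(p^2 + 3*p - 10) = (-6*l*p - 18*l + p^2 + 3*p)/(p^2 + 3*p - 10)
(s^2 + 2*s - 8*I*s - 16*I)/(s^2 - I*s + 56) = (s + 2)/(s + 7*I)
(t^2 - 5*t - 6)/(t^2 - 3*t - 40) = (-t^2 + 5*t + 6)/(-t^2 + 3*t + 40)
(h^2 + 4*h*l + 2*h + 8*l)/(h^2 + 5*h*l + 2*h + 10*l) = (h + 4*l)/(h + 5*l)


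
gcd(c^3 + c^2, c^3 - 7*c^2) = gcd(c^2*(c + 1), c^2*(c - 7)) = c^2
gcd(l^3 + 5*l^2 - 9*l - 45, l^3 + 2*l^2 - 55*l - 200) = l + 5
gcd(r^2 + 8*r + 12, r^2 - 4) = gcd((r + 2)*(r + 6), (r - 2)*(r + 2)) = r + 2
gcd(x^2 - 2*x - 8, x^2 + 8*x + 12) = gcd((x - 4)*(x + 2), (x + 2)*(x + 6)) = x + 2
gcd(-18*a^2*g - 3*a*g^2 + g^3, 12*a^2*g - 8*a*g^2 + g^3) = 6*a*g - g^2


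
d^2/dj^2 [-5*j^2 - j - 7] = -10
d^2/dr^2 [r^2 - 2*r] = 2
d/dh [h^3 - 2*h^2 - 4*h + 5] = 3*h^2 - 4*h - 4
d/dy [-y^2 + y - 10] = 1 - 2*y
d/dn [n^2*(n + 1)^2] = 2*n*(n + 1)*(2*n + 1)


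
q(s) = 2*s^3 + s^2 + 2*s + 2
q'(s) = 6*s^2 + 2*s + 2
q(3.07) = 75.43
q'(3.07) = 64.69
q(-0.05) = 1.90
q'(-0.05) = 1.92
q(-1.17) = -2.17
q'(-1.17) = 7.87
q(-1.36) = -3.90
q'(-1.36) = 10.38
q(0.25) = 2.59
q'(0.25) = 2.88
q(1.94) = 24.25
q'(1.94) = 28.46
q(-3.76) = -97.70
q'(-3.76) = 79.31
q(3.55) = 111.18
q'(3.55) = 84.72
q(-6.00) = -406.00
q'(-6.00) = 206.00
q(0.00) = 2.00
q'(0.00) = 2.00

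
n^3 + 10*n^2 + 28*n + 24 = (n + 2)^2*(n + 6)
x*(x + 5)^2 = x^3 + 10*x^2 + 25*x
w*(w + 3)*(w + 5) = w^3 + 8*w^2 + 15*w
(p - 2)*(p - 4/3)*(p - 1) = p^3 - 13*p^2/3 + 6*p - 8/3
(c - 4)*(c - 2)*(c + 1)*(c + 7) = c^4 + 2*c^3 - 33*c^2 + 22*c + 56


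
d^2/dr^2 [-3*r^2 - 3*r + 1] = -6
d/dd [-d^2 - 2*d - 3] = -2*d - 2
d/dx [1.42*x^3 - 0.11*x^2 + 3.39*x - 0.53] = 4.26*x^2 - 0.22*x + 3.39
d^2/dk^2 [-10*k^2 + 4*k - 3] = -20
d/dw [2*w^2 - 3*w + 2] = 4*w - 3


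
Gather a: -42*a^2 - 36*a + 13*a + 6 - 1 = -42*a^2 - 23*a + 5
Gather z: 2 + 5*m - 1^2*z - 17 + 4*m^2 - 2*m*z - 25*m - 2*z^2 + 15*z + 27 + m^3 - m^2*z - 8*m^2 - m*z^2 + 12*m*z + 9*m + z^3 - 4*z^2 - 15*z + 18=m^3 - 4*m^2 - 11*m + z^3 + z^2*(-m - 6) + z*(-m^2 + 10*m - 1) + 30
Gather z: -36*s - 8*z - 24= -36*s - 8*z - 24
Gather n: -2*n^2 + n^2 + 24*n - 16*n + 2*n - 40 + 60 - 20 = -n^2 + 10*n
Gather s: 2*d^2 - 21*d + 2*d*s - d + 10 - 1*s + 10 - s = 2*d^2 - 22*d + s*(2*d - 2) + 20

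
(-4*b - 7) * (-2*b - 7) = 8*b^2 + 42*b + 49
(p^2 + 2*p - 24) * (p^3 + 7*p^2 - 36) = p^5 + 9*p^4 - 10*p^3 - 204*p^2 - 72*p + 864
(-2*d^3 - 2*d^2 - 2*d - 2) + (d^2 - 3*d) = -2*d^3 - d^2 - 5*d - 2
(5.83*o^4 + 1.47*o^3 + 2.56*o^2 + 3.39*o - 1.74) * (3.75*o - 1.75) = 21.8625*o^5 - 4.69*o^4 + 7.0275*o^3 + 8.2325*o^2 - 12.4575*o + 3.045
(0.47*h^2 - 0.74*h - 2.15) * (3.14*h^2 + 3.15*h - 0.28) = 1.4758*h^4 - 0.8431*h^3 - 9.2136*h^2 - 6.5653*h + 0.602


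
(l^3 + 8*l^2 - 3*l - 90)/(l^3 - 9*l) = (l^2 + 11*l + 30)/(l*(l + 3))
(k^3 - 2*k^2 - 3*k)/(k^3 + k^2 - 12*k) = (k + 1)/(k + 4)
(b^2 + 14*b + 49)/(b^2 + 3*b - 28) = (b + 7)/(b - 4)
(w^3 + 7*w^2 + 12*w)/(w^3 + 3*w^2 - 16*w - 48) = w/(w - 4)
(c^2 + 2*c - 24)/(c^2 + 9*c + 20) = (c^2 + 2*c - 24)/(c^2 + 9*c + 20)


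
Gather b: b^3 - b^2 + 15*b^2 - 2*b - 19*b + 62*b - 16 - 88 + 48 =b^3 + 14*b^2 + 41*b - 56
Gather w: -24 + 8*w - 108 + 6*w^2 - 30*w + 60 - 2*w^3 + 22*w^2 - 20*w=-2*w^3 + 28*w^2 - 42*w - 72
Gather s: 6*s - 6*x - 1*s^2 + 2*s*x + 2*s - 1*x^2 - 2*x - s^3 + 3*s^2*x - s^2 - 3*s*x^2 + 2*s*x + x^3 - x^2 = -s^3 + s^2*(3*x - 2) + s*(-3*x^2 + 4*x + 8) + x^3 - 2*x^2 - 8*x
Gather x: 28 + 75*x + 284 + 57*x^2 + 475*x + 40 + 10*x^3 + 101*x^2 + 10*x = 10*x^3 + 158*x^2 + 560*x + 352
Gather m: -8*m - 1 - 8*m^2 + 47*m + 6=-8*m^2 + 39*m + 5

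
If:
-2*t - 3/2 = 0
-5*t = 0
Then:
No Solution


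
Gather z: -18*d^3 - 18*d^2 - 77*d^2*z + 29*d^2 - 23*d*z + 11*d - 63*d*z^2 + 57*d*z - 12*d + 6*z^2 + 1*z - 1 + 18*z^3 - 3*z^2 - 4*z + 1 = -18*d^3 + 11*d^2 - d + 18*z^3 + z^2*(3 - 63*d) + z*(-77*d^2 + 34*d - 3)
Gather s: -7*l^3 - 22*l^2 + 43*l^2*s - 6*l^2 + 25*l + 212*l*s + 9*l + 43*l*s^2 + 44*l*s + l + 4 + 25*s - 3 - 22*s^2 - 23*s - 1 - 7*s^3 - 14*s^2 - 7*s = -7*l^3 - 28*l^2 + 35*l - 7*s^3 + s^2*(43*l - 36) + s*(43*l^2 + 256*l - 5)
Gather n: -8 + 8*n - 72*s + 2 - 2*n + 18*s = 6*n - 54*s - 6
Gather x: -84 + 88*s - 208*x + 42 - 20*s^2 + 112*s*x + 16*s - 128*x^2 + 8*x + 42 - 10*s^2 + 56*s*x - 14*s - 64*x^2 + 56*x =-30*s^2 + 90*s - 192*x^2 + x*(168*s - 144)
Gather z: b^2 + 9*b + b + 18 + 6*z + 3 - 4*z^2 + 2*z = b^2 + 10*b - 4*z^2 + 8*z + 21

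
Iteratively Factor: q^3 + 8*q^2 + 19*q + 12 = (q + 3)*(q^2 + 5*q + 4) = (q + 1)*(q + 3)*(q + 4)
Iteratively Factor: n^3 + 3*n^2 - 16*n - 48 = (n + 3)*(n^2 - 16) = (n - 4)*(n + 3)*(n + 4)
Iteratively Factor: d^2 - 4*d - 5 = (d - 5)*(d + 1)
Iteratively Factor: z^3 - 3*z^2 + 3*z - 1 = (z - 1)*(z^2 - 2*z + 1) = (z - 1)^2*(z - 1)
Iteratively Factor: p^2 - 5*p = (p - 5)*(p)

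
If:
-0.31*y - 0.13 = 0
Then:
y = -0.42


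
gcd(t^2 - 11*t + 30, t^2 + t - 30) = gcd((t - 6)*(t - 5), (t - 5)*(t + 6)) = t - 5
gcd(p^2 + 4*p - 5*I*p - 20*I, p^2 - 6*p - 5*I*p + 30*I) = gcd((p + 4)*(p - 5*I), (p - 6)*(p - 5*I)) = p - 5*I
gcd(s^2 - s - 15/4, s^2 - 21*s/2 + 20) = s - 5/2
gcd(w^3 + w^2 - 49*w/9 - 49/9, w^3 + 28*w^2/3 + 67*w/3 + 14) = w^2 + 10*w/3 + 7/3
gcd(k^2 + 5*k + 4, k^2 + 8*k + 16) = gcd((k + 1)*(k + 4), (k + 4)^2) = k + 4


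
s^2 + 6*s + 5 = (s + 1)*(s + 5)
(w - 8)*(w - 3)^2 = w^3 - 14*w^2 + 57*w - 72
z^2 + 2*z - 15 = (z - 3)*(z + 5)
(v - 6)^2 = v^2 - 12*v + 36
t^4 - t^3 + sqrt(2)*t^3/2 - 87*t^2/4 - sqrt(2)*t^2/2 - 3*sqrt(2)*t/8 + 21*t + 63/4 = (t - 3/2)*(t + 1/2)*(t - 3*sqrt(2))*(t + 7*sqrt(2)/2)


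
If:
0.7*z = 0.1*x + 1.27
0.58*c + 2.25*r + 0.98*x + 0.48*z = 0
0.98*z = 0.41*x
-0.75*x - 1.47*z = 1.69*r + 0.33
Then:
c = 7.98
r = -5.51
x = 6.59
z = 2.76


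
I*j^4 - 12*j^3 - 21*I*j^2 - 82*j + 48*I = (j - I)*(j + 6*I)*(j + 8*I)*(I*j + 1)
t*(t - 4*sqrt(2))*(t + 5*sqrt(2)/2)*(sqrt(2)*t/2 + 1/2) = sqrt(2)*t^4/2 - t^3 - 43*sqrt(2)*t^2/4 - 10*t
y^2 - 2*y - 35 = (y - 7)*(y + 5)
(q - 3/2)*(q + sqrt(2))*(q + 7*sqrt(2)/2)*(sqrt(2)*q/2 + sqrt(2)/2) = sqrt(2)*q^4/2 - sqrt(2)*q^3/4 + 9*q^3/2 - 9*q^2/4 + 11*sqrt(2)*q^2/4 - 27*q/4 - 7*sqrt(2)*q/4 - 21*sqrt(2)/4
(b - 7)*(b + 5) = b^2 - 2*b - 35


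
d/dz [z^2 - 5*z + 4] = 2*z - 5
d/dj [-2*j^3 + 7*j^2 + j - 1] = -6*j^2 + 14*j + 1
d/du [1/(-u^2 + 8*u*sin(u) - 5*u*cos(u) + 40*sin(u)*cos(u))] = (-5*u*sin(u) - 8*u*cos(u) + 2*u - 8*sin(u) + 5*cos(u) - 40*cos(2*u))/((u - 8*sin(u))^2*(u + 5*cos(u))^2)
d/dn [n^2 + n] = 2*n + 1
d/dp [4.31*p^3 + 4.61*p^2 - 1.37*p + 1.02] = 12.93*p^2 + 9.22*p - 1.37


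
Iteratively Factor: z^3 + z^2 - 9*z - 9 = (z + 1)*(z^2 - 9) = (z - 3)*(z + 1)*(z + 3)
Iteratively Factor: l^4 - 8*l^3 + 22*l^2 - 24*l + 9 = (l - 3)*(l^3 - 5*l^2 + 7*l - 3) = (l - 3)*(l - 1)*(l^2 - 4*l + 3) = (l - 3)*(l - 1)^2*(l - 3)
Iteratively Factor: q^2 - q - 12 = (q + 3)*(q - 4)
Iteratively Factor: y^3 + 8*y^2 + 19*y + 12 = (y + 1)*(y^2 + 7*y + 12) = (y + 1)*(y + 4)*(y + 3)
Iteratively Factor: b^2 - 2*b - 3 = (b - 3)*(b + 1)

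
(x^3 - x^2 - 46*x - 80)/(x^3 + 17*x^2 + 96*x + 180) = (x^2 - 6*x - 16)/(x^2 + 12*x + 36)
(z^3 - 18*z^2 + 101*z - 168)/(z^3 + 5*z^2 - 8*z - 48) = (z^2 - 15*z + 56)/(z^2 + 8*z + 16)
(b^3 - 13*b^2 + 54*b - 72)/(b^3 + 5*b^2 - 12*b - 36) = (b^2 - 10*b + 24)/(b^2 + 8*b + 12)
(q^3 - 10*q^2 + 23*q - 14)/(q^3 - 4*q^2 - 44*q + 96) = (q^2 - 8*q + 7)/(q^2 - 2*q - 48)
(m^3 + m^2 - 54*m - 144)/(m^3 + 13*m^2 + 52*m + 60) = (m^2 - 5*m - 24)/(m^2 + 7*m + 10)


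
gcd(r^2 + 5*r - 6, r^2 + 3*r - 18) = r + 6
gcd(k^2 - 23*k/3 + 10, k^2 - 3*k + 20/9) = k - 5/3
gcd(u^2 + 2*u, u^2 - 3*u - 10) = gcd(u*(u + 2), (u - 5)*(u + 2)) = u + 2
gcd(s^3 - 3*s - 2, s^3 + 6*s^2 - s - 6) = s + 1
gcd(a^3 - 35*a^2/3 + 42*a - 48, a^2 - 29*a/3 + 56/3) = a - 8/3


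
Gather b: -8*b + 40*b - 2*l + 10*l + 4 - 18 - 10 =32*b + 8*l - 24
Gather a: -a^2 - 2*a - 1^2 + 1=-a^2 - 2*a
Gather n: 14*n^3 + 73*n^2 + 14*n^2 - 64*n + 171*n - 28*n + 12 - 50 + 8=14*n^3 + 87*n^2 + 79*n - 30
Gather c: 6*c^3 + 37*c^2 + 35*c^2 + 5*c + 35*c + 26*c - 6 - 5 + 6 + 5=6*c^3 + 72*c^2 + 66*c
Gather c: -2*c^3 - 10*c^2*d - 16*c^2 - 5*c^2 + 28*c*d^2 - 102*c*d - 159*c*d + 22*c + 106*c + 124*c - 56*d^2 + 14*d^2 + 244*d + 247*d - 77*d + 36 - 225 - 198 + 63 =-2*c^3 + c^2*(-10*d - 21) + c*(28*d^2 - 261*d + 252) - 42*d^2 + 414*d - 324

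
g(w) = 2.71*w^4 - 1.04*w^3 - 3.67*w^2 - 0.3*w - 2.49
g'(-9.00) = -8089.32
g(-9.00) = 18241.41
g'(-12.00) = -19093.02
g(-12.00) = 57464.31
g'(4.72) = 1035.42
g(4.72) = 1150.02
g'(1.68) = 29.96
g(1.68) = 3.30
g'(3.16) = 287.40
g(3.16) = 197.32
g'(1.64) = 27.09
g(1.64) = 2.16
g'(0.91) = -1.39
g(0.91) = -4.73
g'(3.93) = 580.64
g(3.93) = 522.98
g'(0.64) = -3.43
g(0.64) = -4.00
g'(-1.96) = -79.52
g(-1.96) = 31.82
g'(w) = 10.84*w^3 - 3.12*w^2 - 7.34*w - 0.3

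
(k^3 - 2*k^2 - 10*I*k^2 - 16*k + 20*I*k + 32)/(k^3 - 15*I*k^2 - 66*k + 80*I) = (k - 2)/(k - 5*I)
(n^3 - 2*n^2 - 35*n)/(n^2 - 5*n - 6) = n*(-n^2 + 2*n + 35)/(-n^2 + 5*n + 6)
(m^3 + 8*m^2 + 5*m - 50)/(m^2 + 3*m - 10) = m + 5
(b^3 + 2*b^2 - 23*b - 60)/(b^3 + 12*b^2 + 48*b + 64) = (b^2 - 2*b - 15)/(b^2 + 8*b + 16)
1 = 1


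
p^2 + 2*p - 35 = (p - 5)*(p + 7)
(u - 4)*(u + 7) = u^2 + 3*u - 28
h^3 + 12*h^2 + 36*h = h*(h + 6)^2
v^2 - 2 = (v - sqrt(2))*(v + sqrt(2))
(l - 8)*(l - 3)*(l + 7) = l^3 - 4*l^2 - 53*l + 168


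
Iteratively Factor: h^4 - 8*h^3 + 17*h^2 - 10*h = (h)*(h^3 - 8*h^2 + 17*h - 10) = h*(h - 2)*(h^2 - 6*h + 5) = h*(h - 2)*(h - 1)*(h - 5)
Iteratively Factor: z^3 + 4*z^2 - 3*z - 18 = (z + 3)*(z^2 + z - 6) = (z + 3)^2*(z - 2)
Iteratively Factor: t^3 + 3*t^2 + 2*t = (t + 2)*(t^2 + t) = (t + 1)*(t + 2)*(t)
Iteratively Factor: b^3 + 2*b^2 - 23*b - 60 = (b - 5)*(b^2 + 7*b + 12) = (b - 5)*(b + 3)*(b + 4)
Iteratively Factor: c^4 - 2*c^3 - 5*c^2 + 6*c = (c)*(c^3 - 2*c^2 - 5*c + 6) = c*(c + 2)*(c^2 - 4*c + 3) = c*(c - 1)*(c + 2)*(c - 3)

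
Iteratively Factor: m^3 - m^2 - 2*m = (m - 2)*(m^2 + m) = m*(m - 2)*(m + 1)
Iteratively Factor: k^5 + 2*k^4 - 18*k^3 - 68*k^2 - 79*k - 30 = (k - 5)*(k^4 + 7*k^3 + 17*k^2 + 17*k + 6) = (k - 5)*(k + 1)*(k^3 + 6*k^2 + 11*k + 6) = (k - 5)*(k + 1)^2*(k^2 + 5*k + 6) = (k - 5)*(k + 1)^2*(k + 3)*(k + 2)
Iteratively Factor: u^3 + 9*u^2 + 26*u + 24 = (u + 3)*(u^2 + 6*u + 8) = (u + 2)*(u + 3)*(u + 4)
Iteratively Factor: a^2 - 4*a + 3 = (a - 1)*(a - 3)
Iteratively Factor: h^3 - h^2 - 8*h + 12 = (h + 3)*(h^2 - 4*h + 4) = (h - 2)*(h + 3)*(h - 2)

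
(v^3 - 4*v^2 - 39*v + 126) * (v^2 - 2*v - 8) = v^5 - 6*v^4 - 39*v^3 + 236*v^2 + 60*v - 1008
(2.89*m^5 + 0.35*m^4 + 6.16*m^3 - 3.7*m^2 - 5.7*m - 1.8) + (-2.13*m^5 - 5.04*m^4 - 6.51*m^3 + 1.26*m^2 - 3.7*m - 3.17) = 0.76*m^5 - 4.69*m^4 - 0.35*m^3 - 2.44*m^2 - 9.4*m - 4.97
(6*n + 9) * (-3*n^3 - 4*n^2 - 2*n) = -18*n^4 - 51*n^3 - 48*n^2 - 18*n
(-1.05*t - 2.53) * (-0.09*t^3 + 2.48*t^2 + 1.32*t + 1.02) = 0.0945*t^4 - 2.3763*t^3 - 7.6604*t^2 - 4.4106*t - 2.5806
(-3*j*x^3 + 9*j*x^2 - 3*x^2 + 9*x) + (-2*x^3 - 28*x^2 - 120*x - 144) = -3*j*x^3 + 9*j*x^2 - 2*x^3 - 31*x^2 - 111*x - 144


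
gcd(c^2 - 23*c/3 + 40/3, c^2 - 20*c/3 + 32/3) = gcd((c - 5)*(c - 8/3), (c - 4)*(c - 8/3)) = c - 8/3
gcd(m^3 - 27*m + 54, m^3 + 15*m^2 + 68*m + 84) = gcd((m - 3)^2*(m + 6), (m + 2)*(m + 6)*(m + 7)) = m + 6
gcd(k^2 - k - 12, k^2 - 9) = k + 3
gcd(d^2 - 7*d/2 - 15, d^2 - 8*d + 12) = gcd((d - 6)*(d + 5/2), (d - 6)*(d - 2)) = d - 6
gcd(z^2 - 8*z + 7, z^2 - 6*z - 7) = z - 7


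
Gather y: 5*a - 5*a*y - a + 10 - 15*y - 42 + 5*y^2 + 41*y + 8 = 4*a + 5*y^2 + y*(26 - 5*a) - 24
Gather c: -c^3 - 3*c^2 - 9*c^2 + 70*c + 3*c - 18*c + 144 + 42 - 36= -c^3 - 12*c^2 + 55*c + 150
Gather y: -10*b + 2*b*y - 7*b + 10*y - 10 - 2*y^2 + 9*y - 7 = -17*b - 2*y^2 + y*(2*b + 19) - 17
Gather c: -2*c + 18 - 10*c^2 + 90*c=-10*c^2 + 88*c + 18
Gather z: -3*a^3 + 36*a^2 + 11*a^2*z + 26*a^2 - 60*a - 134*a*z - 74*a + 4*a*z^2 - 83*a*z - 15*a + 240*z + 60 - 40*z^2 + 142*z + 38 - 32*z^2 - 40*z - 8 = -3*a^3 + 62*a^2 - 149*a + z^2*(4*a - 72) + z*(11*a^2 - 217*a + 342) + 90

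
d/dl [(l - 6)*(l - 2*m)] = 2*l - 2*m - 6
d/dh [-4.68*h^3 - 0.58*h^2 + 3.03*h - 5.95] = -14.04*h^2 - 1.16*h + 3.03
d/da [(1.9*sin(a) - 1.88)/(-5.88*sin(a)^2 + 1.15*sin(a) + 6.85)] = (11.172*sin(a)^2 - 22.1088*sin(a) + 15.177)*cos(a)/(34.5744*sin(a)^4 - 13.524*sin(a)^3 - 79.2335*sin(a)^2 + 15.755*sin(a) + 46.9225)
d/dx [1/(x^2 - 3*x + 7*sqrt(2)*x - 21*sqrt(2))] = (-2*x - 7*sqrt(2) + 3)/(x^2 - 3*x + 7*sqrt(2)*x - 21*sqrt(2))^2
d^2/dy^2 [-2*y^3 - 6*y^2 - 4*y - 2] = -12*y - 12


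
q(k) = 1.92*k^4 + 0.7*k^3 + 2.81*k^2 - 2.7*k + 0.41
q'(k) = 7.68*k^3 + 2.1*k^2 + 5.62*k - 2.7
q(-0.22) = 1.14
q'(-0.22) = -3.92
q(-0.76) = 4.42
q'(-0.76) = -9.13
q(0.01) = 0.38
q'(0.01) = -2.64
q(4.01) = 576.36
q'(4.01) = 548.82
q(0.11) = 0.15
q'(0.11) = -2.05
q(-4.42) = 739.60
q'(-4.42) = -649.69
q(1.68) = 22.42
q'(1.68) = 49.08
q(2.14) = 54.63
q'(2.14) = 94.21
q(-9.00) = 12339.14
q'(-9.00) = -5481.90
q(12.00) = 41395.37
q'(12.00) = 13638.18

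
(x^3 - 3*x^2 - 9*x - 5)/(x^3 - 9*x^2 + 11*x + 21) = (x^2 - 4*x - 5)/(x^2 - 10*x + 21)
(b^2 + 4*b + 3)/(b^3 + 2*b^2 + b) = (b + 3)/(b*(b + 1))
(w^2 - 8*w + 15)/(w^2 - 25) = (w - 3)/(w + 5)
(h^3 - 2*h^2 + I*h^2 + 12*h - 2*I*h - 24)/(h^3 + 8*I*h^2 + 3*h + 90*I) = (h^2 + h*(-2 + 4*I) - 8*I)/(h^2 + 11*I*h - 30)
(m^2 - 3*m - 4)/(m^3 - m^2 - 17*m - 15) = (m - 4)/(m^2 - 2*m - 15)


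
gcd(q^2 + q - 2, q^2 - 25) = 1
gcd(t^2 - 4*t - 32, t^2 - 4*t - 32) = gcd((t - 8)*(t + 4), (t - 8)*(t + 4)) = t^2 - 4*t - 32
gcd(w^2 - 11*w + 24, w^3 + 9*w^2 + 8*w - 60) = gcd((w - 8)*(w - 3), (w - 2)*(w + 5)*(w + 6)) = 1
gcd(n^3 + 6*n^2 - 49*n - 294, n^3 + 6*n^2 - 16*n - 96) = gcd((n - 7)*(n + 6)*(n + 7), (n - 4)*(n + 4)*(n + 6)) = n + 6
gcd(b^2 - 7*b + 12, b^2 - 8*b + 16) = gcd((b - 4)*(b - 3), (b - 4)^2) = b - 4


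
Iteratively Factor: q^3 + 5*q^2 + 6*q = (q + 3)*(q^2 + 2*q) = (q + 2)*(q + 3)*(q)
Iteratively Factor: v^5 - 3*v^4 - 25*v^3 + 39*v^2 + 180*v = (v - 4)*(v^4 + v^3 - 21*v^2 - 45*v) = (v - 4)*(v + 3)*(v^3 - 2*v^2 - 15*v) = v*(v - 4)*(v + 3)*(v^2 - 2*v - 15) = v*(v - 5)*(v - 4)*(v + 3)*(v + 3)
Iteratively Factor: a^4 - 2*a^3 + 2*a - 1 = (a - 1)*(a^3 - a^2 - a + 1) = (a - 1)^2*(a^2 - 1) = (a - 1)^3*(a + 1)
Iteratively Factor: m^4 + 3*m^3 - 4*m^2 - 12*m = (m - 2)*(m^3 + 5*m^2 + 6*m) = (m - 2)*(m + 3)*(m^2 + 2*m) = m*(m - 2)*(m + 3)*(m + 2)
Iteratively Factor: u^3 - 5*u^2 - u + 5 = (u + 1)*(u^2 - 6*u + 5) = (u - 5)*(u + 1)*(u - 1)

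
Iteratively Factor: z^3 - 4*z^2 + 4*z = (z - 2)*(z^2 - 2*z) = (z - 2)^2*(z)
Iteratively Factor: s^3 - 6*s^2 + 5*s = (s)*(s^2 - 6*s + 5) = s*(s - 1)*(s - 5)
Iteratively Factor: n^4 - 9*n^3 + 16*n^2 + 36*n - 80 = (n + 2)*(n^3 - 11*n^2 + 38*n - 40) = (n - 2)*(n + 2)*(n^2 - 9*n + 20) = (n - 5)*(n - 2)*(n + 2)*(n - 4)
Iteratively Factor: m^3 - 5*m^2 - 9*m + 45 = (m - 3)*(m^2 - 2*m - 15) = (m - 5)*(m - 3)*(m + 3)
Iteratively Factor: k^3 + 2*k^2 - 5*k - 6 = (k - 2)*(k^2 + 4*k + 3) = (k - 2)*(k + 3)*(k + 1)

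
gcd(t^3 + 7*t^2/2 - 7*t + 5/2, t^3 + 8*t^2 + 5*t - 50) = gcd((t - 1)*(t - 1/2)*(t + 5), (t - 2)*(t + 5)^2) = t + 5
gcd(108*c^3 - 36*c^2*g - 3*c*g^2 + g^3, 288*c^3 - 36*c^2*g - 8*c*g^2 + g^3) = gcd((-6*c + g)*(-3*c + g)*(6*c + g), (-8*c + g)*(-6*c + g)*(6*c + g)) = 36*c^2 - g^2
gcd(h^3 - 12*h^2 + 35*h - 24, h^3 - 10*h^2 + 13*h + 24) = h^2 - 11*h + 24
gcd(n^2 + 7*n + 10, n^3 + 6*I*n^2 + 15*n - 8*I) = 1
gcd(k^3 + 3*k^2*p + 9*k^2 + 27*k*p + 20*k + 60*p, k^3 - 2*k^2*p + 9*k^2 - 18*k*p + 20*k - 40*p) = k^2 + 9*k + 20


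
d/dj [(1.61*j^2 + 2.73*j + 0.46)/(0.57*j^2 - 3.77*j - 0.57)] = (-7.6258*j^2 - 2.3598*j + 0.1781)/(0.3249*j^4 - 4.2978*j^3 + 13.5631*j^2 + 4.2978*j + 0.3249)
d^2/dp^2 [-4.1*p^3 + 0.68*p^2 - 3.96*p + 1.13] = 1.36 - 24.6*p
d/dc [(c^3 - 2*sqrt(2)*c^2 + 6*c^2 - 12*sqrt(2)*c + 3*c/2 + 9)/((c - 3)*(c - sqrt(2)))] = (2*c^4 - 12*c^3 - 4*sqrt(2)*c^3 - 31*c^2 + 42*sqrt(2)*c^2 - 84*c + 72*sqrt(2)*c - 90 + 27*sqrt(2))/(2*(c^4 - 6*c^3 - 2*sqrt(2)*c^3 + 11*c^2 + 12*sqrt(2)*c^2 - 18*sqrt(2)*c - 12*c + 18))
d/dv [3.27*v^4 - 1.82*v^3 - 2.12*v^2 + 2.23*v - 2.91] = 13.08*v^3 - 5.46*v^2 - 4.24*v + 2.23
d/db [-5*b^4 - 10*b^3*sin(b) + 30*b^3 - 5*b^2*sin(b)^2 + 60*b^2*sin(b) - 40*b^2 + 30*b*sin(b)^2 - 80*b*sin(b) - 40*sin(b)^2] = -10*b^3*cos(b) - 20*b^3 - 30*b^2*sin(b) - 5*b^2*sin(2*b) + 60*b^2*cos(b) + 90*b^2 - 10*b*sin(b)^2 + 120*b*sin(b) + 30*b*sin(2*b) - 80*b*cos(b) - 80*b + 30*sin(b)^2 - 80*sin(b) - 40*sin(2*b)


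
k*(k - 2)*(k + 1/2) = k^3 - 3*k^2/2 - k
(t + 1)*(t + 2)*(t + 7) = t^3 + 10*t^2 + 23*t + 14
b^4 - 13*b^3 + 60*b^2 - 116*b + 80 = (b - 5)*(b - 4)*(b - 2)^2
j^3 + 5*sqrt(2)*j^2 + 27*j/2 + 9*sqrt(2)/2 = (j + sqrt(2)/2)*(j + 3*sqrt(2)/2)*(j + 3*sqrt(2))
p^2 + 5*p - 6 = (p - 1)*(p + 6)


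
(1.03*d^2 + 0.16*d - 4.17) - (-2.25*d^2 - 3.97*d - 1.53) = 3.28*d^2 + 4.13*d - 2.64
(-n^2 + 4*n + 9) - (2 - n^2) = 4*n + 7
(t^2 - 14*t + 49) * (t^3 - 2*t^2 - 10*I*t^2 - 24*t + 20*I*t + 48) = t^5 - 16*t^4 - 10*I*t^4 + 53*t^3 + 160*I*t^3 + 286*t^2 - 770*I*t^2 - 1848*t + 980*I*t + 2352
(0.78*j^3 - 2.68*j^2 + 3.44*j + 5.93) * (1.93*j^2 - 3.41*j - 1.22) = 1.5054*j^5 - 7.8322*j^4 + 14.8264*j^3 + 2.9841*j^2 - 24.4181*j - 7.2346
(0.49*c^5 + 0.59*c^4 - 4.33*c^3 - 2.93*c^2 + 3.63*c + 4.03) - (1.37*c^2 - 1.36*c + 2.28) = 0.49*c^5 + 0.59*c^4 - 4.33*c^3 - 4.3*c^2 + 4.99*c + 1.75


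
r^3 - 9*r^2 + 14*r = r*(r - 7)*(r - 2)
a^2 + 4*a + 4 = (a + 2)^2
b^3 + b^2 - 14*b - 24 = (b - 4)*(b + 2)*(b + 3)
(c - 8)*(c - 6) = c^2 - 14*c + 48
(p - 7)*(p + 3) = p^2 - 4*p - 21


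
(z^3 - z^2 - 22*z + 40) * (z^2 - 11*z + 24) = z^5 - 12*z^4 + 13*z^3 + 258*z^2 - 968*z + 960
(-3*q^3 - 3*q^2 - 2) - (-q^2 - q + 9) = -3*q^3 - 2*q^2 + q - 11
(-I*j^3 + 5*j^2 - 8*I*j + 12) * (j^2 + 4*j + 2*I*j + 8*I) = -I*j^5 + 7*j^4 - 4*I*j^4 + 28*j^3 + 2*I*j^3 + 28*j^2 + 8*I*j^2 + 112*j + 24*I*j + 96*I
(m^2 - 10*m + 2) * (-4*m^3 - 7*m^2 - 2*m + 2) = -4*m^5 + 33*m^4 + 60*m^3 + 8*m^2 - 24*m + 4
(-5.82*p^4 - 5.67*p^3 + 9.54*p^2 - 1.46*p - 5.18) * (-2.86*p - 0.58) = 16.6452*p^5 + 19.5918*p^4 - 23.9958*p^3 - 1.3576*p^2 + 15.6616*p + 3.0044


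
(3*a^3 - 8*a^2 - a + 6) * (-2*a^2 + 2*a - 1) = -6*a^5 + 22*a^4 - 17*a^3 - 6*a^2 + 13*a - 6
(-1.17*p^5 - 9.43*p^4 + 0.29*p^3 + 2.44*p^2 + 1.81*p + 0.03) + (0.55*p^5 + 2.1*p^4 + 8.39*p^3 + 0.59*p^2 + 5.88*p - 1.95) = -0.62*p^5 - 7.33*p^4 + 8.68*p^3 + 3.03*p^2 + 7.69*p - 1.92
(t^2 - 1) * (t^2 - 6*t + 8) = t^4 - 6*t^3 + 7*t^2 + 6*t - 8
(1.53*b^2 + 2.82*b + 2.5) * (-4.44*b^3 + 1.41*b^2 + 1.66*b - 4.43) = -6.7932*b^5 - 10.3635*b^4 - 4.584*b^3 + 1.4283*b^2 - 8.3426*b - 11.075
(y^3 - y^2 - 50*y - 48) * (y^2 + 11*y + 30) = y^5 + 10*y^4 - 31*y^3 - 628*y^2 - 2028*y - 1440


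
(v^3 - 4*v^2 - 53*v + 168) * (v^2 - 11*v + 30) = v^5 - 15*v^4 + 21*v^3 + 631*v^2 - 3438*v + 5040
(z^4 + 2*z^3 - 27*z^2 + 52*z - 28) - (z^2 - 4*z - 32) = z^4 + 2*z^3 - 28*z^2 + 56*z + 4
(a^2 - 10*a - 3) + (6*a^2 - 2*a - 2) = 7*a^2 - 12*a - 5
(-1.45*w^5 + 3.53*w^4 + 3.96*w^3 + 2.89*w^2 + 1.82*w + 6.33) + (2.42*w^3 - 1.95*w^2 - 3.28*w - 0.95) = -1.45*w^5 + 3.53*w^4 + 6.38*w^3 + 0.94*w^2 - 1.46*w + 5.38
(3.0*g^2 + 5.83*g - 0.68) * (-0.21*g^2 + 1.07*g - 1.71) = -0.63*g^4 + 1.9857*g^3 + 1.2509*g^2 - 10.6969*g + 1.1628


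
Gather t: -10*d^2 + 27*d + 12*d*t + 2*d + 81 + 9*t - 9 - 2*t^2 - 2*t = -10*d^2 + 29*d - 2*t^2 + t*(12*d + 7) + 72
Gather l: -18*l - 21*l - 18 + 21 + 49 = 52 - 39*l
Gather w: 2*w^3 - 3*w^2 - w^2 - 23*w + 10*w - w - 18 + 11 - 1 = 2*w^3 - 4*w^2 - 14*w - 8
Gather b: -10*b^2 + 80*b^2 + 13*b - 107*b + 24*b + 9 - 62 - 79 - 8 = 70*b^2 - 70*b - 140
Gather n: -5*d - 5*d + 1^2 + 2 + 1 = 4 - 10*d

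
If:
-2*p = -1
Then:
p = 1/2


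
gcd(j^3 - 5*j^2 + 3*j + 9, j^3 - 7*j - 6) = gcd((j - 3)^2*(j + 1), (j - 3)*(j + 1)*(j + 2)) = j^2 - 2*j - 3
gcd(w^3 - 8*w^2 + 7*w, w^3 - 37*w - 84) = w - 7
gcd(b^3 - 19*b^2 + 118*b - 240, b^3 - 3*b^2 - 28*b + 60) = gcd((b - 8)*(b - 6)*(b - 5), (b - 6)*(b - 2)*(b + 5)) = b - 6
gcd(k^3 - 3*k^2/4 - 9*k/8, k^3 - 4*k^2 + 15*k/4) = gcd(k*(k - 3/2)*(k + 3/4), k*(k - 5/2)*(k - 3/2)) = k^2 - 3*k/2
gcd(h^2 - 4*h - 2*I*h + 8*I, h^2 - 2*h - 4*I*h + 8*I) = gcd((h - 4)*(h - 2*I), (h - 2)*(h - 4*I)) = 1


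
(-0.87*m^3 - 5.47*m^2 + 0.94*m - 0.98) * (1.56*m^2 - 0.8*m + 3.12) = -1.3572*m^5 - 7.8372*m^4 + 3.128*m^3 - 19.3472*m^2 + 3.7168*m - 3.0576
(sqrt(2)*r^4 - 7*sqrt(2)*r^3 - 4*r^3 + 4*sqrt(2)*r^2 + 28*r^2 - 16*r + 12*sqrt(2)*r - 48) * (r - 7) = sqrt(2)*r^5 - 14*sqrt(2)*r^4 - 4*r^4 + 56*r^3 + 53*sqrt(2)*r^3 - 212*r^2 - 16*sqrt(2)*r^2 - 84*sqrt(2)*r + 64*r + 336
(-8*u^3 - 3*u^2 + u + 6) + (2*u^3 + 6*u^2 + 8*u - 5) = -6*u^3 + 3*u^2 + 9*u + 1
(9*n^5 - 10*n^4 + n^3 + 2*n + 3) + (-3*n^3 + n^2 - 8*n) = 9*n^5 - 10*n^4 - 2*n^3 + n^2 - 6*n + 3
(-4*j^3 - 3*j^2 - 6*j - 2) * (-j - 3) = 4*j^4 + 15*j^3 + 15*j^2 + 20*j + 6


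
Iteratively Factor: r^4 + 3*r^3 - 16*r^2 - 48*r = (r)*(r^3 + 3*r^2 - 16*r - 48) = r*(r - 4)*(r^2 + 7*r + 12) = r*(r - 4)*(r + 4)*(r + 3)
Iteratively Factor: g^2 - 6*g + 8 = (g - 2)*(g - 4)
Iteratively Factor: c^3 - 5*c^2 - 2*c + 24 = (c - 4)*(c^2 - c - 6) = (c - 4)*(c + 2)*(c - 3)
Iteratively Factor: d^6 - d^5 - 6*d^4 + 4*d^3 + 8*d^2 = (d)*(d^5 - d^4 - 6*d^3 + 4*d^2 + 8*d) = d*(d - 2)*(d^4 + d^3 - 4*d^2 - 4*d) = d*(d - 2)*(d + 1)*(d^3 - 4*d) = d*(d - 2)*(d + 1)*(d + 2)*(d^2 - 2*d) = d^2*(d - 2)*(d + 1)*(d + 2)*(d - 2)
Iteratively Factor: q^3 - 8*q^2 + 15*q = (q - 3)*(q^2 - 5*q) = (q - 5)*(q - 3)*(q)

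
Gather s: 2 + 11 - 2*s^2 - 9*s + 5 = -2*s^2 - 9*s + 18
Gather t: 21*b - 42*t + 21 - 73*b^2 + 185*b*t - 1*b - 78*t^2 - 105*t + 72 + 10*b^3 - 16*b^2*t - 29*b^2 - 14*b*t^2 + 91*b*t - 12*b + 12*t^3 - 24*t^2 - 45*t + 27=10*b^3 - 102*b^2 + 8*b + 12*t^3 + t^2*(-14*b - 102) + t*(-16*b^2 + 276*b - 192) + 120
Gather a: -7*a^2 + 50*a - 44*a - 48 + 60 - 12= -7*a^2 + 6*a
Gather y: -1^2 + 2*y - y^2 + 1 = -y^2 + 2*y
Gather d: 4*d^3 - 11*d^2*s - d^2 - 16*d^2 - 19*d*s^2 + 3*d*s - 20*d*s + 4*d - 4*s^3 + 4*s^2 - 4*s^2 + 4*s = 4*d^3 + d^2*(-11*s - 17) + d*(-19*s^2 - 17*s + 4) - 4*s^3 + 4*s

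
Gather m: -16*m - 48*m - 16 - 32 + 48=-64*m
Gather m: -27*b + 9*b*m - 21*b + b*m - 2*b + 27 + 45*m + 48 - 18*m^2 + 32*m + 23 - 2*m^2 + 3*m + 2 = -50*b - 20*m^2 + m*(10*b + 80) + 100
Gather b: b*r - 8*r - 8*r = b*r - 16*r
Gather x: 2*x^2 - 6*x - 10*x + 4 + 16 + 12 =2*x^2 - 16*x + 32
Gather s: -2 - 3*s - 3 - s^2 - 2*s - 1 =-s^2 - 5*s - 6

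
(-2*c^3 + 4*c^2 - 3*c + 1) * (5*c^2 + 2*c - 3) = -10*c^5 + 16*c^4 - c^3 - 13*c^2 + 11*c - 3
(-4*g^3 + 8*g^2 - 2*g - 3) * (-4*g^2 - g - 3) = 16*g^5 - 28*g^4 + 12*g^3 - 10*g^2 + 9*g + 9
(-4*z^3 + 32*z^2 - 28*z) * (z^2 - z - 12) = -4*z^5 + 36*z^4 - 12*z^3 - 356*z^2 + 336*z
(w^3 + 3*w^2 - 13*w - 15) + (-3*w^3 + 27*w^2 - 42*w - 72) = -2*w^3 + 30*w^2 - 55*w - 87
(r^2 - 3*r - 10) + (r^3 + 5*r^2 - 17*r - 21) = r^3 + 6*r^2 - 20*r - 31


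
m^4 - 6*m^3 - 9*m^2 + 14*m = m*(m - 7)*(m - 1)*(m + 2)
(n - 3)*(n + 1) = n^2 - 2*n - 3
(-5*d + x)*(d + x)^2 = -5*d^3 - 9*d^2*x - 3*d*x^2 + x^3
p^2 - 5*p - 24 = (p - 8)*(p + 3)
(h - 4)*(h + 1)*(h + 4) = h^3 + h^2 - 16*h - 16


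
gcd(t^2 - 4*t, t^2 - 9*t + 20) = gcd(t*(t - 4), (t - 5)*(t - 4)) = t - 4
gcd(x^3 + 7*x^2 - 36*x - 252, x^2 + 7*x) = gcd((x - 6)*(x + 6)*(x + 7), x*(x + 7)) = x + 7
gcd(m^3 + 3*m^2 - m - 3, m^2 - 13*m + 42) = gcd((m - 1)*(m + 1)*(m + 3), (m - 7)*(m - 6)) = 1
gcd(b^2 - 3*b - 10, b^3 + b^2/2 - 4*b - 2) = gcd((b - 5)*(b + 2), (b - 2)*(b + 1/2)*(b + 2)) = b + 2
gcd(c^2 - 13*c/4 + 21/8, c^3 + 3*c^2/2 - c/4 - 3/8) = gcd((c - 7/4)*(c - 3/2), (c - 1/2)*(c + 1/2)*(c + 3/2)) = 1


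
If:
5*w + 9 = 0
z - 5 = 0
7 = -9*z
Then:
No Solution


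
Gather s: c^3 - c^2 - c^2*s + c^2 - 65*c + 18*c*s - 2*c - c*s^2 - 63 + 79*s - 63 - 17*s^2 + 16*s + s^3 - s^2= c^3 - 67*c + s^3 + s^2*(-c - 18) + s*(-c^2 + 18*c + 95) - 126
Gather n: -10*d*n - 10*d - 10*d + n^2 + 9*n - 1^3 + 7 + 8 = -20*d + n^2 + n*(9 - 10*d) + 14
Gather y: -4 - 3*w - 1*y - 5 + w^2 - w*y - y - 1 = w^2 - 3*w + y*(-w - 2) - 10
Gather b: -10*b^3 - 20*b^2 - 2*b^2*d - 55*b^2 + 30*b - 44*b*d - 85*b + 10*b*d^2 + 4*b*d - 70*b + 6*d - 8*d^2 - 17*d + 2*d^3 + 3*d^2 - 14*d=-10*b^3 + b^2*(-2*d - 75) + b*(10*d^2 - 40*d - 125) + 2*d^3 - 5*d^2 - 25*d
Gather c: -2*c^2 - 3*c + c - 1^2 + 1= -2*c^2 - 2*c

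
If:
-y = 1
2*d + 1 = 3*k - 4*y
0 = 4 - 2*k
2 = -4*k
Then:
No Solution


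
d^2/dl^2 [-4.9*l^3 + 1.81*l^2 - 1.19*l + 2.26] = 3.62 - 29.4*l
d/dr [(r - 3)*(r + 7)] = 2*r + 4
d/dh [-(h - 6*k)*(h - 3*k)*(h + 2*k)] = h*(-3*h + 14*k)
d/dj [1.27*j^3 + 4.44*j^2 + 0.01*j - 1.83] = 3.81*j^2 + 8.88*j + 0.01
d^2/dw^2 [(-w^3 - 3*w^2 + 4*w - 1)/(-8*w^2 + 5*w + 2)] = 2*(-95*w^3 + 366*w^2 - 300*w + 93)/(512*w^6 - 960*w^5 + 216*w^4 + 355*w^3 - 54*w^2 - 60*w - 8)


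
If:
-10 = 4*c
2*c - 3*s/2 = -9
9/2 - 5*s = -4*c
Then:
No Solution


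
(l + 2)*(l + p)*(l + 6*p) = l^3 + 7*l^2*p + 2*l^2 + 6*l*p^2 + 14*l*p + 12*p^2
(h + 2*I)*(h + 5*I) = h^2 + 7*I*h - 10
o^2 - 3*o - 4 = (o - 4)*(o + 1)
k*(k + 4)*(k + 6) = k^3 + 10*k^2 + 24*k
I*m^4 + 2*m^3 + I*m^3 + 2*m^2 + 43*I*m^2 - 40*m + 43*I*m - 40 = (m - 8*I)*(m + I)*(m + 5*I)*(I*m + I)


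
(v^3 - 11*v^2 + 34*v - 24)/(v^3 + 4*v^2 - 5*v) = (v^2 - 10*v + 24)/(v*(v + 5))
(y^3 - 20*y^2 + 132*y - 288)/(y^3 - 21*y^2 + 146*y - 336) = (y - 6)/(y - 7)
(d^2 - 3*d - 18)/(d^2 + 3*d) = (d - 6)/d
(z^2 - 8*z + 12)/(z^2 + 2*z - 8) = (z - 6)/(z + 4)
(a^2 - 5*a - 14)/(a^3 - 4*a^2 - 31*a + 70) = (a + 2)/(a^2 + 3*a - 10)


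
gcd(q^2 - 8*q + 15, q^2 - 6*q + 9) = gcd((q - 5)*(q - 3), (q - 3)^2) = q - 3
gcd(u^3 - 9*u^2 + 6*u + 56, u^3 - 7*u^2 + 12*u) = u - 4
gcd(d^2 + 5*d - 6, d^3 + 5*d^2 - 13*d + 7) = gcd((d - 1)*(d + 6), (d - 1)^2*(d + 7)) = d - 1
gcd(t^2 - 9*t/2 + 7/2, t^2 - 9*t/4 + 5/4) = t - 1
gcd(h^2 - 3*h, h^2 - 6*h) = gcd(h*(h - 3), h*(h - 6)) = h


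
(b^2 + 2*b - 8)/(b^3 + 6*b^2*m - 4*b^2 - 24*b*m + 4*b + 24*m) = (b + 4)/(b^2 + 6*b*m - 2*b - 12*m)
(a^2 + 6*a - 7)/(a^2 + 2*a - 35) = (a - 1)/(a - 5)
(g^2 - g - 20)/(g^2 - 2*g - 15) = (g + 4)/(g + 3)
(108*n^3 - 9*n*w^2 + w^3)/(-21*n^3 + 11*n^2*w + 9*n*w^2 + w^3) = (36*n^2 - 12*n*w + w^2)/(-7*n^2 + 6*n*w + w^2)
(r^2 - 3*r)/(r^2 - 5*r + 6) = r/(r - 2)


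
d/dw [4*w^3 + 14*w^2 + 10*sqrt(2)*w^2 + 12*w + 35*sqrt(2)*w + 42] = 12*w^2 + 28*w + 20*sqrt(2)*w + 12 + 35*sqrt(2)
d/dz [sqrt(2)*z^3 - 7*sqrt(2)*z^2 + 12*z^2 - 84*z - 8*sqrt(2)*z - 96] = 3*sqrt(2)*z^2 - 14*sqrt(2)*z + 24*z - 84 - 8*sqrt(2)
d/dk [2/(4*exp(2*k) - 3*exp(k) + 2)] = (6 - 16*exp(k))*exp(k)/(4*exp(2*k) - 3*exp(k) + 2)^2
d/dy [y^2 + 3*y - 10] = 2*y + 3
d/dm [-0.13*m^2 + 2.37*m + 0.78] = 2.37 - 0.26*m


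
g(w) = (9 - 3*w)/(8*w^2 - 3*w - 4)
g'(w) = (3 - 16*w)*(9 - 3*w)/(8*w^2 - 3*w - 4)^2 - 3/(8*w^2 - 3*w - 4) = 3*(8*w^2 - 48*w + 13)/(64*w^4 - 48*w^3 - 55*w^2 + 24*w + 16)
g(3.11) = -0.01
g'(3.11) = -0.04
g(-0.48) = -14.56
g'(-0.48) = 221.19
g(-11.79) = 0.04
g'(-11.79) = 0.00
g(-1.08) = 1.43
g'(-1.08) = 3.03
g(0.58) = -2.38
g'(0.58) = -3.92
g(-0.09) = -2.53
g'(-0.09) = 3.88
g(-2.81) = 0.26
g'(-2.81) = 0.14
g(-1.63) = 0.63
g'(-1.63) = 0.69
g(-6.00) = 0.09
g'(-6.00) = 0.02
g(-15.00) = 0.03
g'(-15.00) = 0.00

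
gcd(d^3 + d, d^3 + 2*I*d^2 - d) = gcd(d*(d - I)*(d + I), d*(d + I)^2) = d^2 + I*d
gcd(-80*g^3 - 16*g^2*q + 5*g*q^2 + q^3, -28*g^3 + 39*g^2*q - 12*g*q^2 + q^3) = -4*g + q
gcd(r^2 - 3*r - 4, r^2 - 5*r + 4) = r - 4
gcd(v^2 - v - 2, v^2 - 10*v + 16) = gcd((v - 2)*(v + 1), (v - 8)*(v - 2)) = v - 2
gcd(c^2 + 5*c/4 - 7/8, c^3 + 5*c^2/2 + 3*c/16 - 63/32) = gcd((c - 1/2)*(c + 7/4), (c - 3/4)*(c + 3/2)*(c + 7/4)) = c + 7/4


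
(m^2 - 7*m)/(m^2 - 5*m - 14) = m/(m + 2)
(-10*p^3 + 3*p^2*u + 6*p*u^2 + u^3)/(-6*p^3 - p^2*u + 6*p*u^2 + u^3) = (10*p^2 + 7*p*u + u^2)/(6*p^2 + 7*p*u + u^2)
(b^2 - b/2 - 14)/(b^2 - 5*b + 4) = (b + 7/2)/(b - 1)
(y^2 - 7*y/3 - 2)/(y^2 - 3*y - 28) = (-y^2 + 7*y/3 + 2)/(-y^2 + 3*y + 28)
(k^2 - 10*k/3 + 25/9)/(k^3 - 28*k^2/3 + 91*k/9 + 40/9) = (3*k - 5)/(3*k^2 - 23*k - 8)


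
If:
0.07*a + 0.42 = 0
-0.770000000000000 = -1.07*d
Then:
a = -6.00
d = 0.72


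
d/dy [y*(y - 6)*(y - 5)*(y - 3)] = 4*y^3 - 42*y^2 + 126*y - 90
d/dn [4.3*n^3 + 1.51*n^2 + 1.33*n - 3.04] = 12.9*n^2 + 3.02*n + 1.33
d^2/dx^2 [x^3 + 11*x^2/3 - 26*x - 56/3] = 6*x + 22/3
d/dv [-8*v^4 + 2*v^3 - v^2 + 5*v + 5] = -32*v^3 + 6*v^2 - 2*v + 5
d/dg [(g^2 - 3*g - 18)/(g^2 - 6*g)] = -3/g^2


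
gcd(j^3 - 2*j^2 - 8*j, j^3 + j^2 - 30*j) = j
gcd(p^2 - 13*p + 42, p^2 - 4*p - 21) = p - 7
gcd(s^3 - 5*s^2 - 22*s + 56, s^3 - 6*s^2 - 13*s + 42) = s^2 - 9*s + 14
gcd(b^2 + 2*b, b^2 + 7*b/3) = b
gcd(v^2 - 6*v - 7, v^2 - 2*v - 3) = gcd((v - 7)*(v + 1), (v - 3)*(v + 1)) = v + 1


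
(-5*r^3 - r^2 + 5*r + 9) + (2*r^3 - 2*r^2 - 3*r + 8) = -3*r^3 - 3*r^2 + 2*r + 17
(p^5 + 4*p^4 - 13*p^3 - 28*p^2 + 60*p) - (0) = p^5 + 4*p^4 - 13*p^3 - 28*p^2 + 60*p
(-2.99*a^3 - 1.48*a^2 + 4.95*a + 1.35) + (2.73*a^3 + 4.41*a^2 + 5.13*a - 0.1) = -0.26*a^3 + 2.93*a^2 + 10.08*a + 1.25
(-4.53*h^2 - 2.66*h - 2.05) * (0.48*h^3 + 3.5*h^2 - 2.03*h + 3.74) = -2.1744*h^5 - 17.1318*h^4 - 1.0981*h^3 - 18.7174*h^2 - 5.7869*h - 7.667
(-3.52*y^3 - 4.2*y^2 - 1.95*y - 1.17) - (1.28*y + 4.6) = -3.52*y^3 - 4.2*y^2 - 3.23*y - 5.77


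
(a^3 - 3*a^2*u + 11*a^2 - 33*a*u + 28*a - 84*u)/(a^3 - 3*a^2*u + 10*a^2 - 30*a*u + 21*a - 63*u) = (a + 4)/(a + 3)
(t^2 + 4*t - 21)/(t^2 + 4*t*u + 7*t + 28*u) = (t - 3)/(t + 4*u)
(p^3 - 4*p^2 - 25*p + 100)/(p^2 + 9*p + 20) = (p^2 - 9*p + 20)/(p + 4)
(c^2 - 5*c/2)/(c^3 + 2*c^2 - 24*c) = (c - 5/2)/(c^2 + 2*c - 24)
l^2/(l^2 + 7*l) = l/(l + 7)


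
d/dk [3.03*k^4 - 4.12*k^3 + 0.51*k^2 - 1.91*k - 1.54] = 12.12*k^3 - 12.36*k^2 + 1.02*k - 1.91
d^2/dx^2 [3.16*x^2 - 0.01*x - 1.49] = 6.32000000000000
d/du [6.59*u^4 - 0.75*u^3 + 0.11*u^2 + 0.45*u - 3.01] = 26.36*u^3 - 2.25*u^2 + 0.22*u + 0.45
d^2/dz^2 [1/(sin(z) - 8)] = (-8*sin(z) + cos(z)^2 + 1)/(sin(z) - 8)^3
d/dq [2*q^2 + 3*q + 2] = 4*q + 3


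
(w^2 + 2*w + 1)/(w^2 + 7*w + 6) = (w + 1)/(w + 6)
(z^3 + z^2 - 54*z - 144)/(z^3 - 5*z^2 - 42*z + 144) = (z + 3)/(z - 3)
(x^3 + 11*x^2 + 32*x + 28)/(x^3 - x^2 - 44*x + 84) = (x^2 + 4*x + 4)/(x^2 - 8*x + 12)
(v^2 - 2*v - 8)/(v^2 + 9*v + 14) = (v - 4)/(v + 7)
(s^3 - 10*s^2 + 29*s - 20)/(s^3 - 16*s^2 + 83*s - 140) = (s - 1)/(s - 7)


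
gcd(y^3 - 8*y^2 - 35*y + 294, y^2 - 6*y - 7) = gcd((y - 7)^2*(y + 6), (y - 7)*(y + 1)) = y - 7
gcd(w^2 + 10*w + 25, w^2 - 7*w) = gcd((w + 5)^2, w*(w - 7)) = 1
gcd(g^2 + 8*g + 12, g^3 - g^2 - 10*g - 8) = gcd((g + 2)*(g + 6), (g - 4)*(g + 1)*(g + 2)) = g + 2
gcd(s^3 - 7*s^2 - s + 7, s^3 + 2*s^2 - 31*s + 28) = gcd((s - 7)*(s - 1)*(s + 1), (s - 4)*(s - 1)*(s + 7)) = s - 1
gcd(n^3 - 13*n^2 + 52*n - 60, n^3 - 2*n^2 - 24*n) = n - 6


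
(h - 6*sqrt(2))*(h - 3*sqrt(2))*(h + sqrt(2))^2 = h^4 - 7*sqrt(2)*h^3 + 2*h^2 + 54*sqrt(2)*h + 72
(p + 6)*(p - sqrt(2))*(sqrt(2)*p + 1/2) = sqrt(2)*p^3 - 3*p^2/2 + 6*sqrt(2)*p^2 - 9*p - sqrt(2)*p/2 - 3*sqrt(2)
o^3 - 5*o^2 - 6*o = o*(o - 6)*(o + 1)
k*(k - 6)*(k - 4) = k^3 - 10*k^2 + 24*k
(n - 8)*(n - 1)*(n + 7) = n^3 - 2*n^2 - 55*n + 56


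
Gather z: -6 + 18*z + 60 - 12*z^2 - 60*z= -12*z^2 - 42*z + 54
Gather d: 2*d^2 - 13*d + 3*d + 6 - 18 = 2*d^2 - 10*d - 12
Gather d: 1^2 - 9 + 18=10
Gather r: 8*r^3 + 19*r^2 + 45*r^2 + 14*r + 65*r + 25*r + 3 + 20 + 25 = 8*r^3 + 64*r^2 + 104*r + 48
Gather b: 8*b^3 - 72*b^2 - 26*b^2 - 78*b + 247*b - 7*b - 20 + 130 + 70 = 8*b^3 - 98*b^2 + 162*b + 180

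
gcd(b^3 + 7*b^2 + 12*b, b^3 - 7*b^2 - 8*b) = b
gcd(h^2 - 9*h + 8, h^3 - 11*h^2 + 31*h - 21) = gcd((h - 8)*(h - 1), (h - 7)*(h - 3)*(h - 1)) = h - 1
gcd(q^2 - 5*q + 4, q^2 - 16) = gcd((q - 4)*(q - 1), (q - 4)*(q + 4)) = q - 4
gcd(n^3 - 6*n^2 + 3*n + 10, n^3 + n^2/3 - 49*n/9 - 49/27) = 1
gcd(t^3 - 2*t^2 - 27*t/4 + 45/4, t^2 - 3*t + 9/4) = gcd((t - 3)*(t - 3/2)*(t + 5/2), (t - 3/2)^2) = t - 3/2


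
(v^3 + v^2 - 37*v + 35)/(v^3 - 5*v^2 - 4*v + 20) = (v^2 + 6*v - 7)/(v^2 - 4)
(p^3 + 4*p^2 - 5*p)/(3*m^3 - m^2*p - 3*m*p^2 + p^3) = p*(p^2 + 4*p - 5)/(3*m^3 - m^2*p - 3*m*p^2 + p^3)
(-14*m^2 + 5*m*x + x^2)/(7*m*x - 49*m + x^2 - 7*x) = (-2*m + x)/(x - 7)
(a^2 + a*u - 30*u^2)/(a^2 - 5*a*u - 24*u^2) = (-a^2 - a*u + 30*u^2)/(-a^2 + 5*a*u + 24*u^2)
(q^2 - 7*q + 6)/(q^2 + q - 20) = (q^2 - 7*q + 6)/(q^2 + q - 20)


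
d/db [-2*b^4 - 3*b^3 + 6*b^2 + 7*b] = -8*b^3 - 9*b^2 + 12*b + 7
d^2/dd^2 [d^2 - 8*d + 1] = 2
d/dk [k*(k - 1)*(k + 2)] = 3*k^2 + 2*k - 2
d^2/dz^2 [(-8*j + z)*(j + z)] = 2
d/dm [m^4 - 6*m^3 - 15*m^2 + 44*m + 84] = 4*m^3 - 18*m^2 - 30*m + 44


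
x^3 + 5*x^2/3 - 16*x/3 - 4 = (x - 2)*(x + 2/3)*(x + 3)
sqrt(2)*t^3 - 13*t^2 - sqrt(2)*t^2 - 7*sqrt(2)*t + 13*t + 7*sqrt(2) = (t - 1)*(t - 7*sqrt(2))*(sqrt(2)*t + 1)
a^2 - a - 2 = (a - 2)*(a + 1)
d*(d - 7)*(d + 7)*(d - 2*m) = d^4 - 2*d^3*m - 49*d^2 + 98*d*m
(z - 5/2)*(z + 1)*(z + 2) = z^3 + z^2/2 - 11*z/2 - 5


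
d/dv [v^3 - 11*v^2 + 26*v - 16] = 3*v^2 - 22*v + 26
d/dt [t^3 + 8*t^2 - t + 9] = 3*t^2 + 16*t - 1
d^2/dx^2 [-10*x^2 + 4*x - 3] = -20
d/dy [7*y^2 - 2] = 14*y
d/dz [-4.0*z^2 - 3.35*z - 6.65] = -8.0*z - 3.35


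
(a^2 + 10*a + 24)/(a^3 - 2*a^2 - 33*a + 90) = (a + 4)/(a^2 - 8*a + 15)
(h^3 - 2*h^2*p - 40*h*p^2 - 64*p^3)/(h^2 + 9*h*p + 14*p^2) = (h^2 - 4*h*p - 32*p^2)/(h + 7*p)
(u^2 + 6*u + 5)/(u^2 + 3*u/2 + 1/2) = 2*(u + 5)/(2*u + 1)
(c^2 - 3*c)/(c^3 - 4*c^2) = (c - 3)/(c*(c - 4))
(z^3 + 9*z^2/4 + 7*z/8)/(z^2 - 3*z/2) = (8*z^2 + 18*z + 7)/(4*(2*z - 3))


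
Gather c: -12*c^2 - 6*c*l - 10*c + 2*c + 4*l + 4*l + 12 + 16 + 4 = -12*c^2 + c*(-6*l - 8) + 8*l + 32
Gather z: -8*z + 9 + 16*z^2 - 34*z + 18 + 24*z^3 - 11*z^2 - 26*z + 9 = 24*z^3 + 5*z^2 - 68*z + 36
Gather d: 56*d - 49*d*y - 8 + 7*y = d*(56 - 49*y) + 7*y - 8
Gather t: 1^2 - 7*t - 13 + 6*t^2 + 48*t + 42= 6*t^2 + 41*t + 30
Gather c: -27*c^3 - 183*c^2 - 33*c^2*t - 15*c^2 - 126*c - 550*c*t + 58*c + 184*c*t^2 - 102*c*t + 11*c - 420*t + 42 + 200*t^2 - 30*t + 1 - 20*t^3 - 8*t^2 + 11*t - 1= -27*c^3 + c^2*(-33*t - 198) + c*(184*t^2 - 652*t - 57) - 20*t^3 + 192*t^2 - 439*t + 42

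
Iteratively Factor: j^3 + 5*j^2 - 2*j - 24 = (j + 4)*(j^2 + j - 6) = (j + 3)*(j + 4)*(j - 2)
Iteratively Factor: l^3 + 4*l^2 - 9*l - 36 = (l - 3)*(l^2 + 7*l + 12) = (l - 3)*(l + 4)*(l + 3)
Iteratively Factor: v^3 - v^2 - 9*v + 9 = (v + 3)*(v^2 - 4*v + 3) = (v - 3)*(v + 3)*(v - 1)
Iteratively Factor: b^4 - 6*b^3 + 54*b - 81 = (b - 3)*(b^3 - 3*b^2 - 9*b + 27) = (b - 3)^2*(b^2 - 9) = (b - 3)^3*(b + 3)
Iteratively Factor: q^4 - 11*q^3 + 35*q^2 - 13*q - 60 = (q + 1)*(q^3 - 12*q^2 + 47*q - 60) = (q - 5)*(q + 1)*(q^2 - 7*q + 12) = (q - 5)*(q - 3)*(q + 1)*(q - 4)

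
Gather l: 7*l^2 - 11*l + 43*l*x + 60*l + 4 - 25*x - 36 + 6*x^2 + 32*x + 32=7*l^2 + l*(43*x + 49) + 6*x^2 + 7*x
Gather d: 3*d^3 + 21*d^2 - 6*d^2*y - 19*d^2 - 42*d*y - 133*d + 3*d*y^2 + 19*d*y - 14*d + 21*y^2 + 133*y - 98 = 3*d^3 + d^2*(2 - 6*y) + d*(3*y^2 - 23*y - 147) + 21*y^2 + 133*y - 98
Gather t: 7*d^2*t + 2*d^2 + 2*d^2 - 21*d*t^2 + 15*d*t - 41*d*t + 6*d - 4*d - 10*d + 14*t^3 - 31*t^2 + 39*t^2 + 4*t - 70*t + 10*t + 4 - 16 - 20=4*d^2 - 8*d + 14*t^3 + t^2*(8 - 21*d) + t*(7*d^2 - 26*d - 56) - 32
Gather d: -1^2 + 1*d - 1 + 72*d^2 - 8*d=72*d^2 - 7*d - 2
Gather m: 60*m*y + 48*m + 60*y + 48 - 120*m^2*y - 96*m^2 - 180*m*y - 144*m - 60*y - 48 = m^2*(-120*y - 96) + m*(-120*y - 96)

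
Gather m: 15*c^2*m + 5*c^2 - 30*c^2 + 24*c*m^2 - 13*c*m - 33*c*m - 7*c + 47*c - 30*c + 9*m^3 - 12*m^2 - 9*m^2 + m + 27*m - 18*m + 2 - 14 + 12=-25*c^2 + 10*c + 9*m^3 + m^2*(24*c - 21) + m*(15*c^2 - 46*c + 10)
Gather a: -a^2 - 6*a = -a^2 - 6*a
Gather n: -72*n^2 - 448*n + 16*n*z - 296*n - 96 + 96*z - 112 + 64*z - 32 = -72*n^2 + n*(16*z - 744) + 160*z - 240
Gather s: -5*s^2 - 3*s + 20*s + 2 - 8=-5*s^2 + 17*s - 6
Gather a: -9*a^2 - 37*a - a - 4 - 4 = -9*a^2 - 38*a - 8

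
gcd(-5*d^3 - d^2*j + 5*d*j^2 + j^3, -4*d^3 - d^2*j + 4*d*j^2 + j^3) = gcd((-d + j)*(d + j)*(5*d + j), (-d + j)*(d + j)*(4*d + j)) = d^2 - j^2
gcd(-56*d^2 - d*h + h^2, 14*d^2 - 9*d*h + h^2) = 1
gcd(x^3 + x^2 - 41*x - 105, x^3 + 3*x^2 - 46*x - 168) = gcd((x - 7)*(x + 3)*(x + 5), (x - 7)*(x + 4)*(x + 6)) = x - 7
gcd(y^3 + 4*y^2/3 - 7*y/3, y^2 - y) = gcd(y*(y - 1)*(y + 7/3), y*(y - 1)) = y^2 - y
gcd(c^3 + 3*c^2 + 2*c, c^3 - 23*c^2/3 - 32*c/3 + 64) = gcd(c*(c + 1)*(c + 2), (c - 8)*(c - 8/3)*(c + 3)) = 1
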